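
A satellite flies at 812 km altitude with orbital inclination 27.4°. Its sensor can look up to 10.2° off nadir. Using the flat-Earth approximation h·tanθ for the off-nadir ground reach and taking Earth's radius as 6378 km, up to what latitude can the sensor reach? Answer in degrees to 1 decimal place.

For a prograde orbit the ground track reaches latitude ±i = ±27.4°.
Sensor half-swath on the ground ≈ 812·tan(10.2°) = 146 km = 1.31° of latitude.
Maximum observable latitude ≈ 27.4 + 1.31 = 28.7°.

28.7°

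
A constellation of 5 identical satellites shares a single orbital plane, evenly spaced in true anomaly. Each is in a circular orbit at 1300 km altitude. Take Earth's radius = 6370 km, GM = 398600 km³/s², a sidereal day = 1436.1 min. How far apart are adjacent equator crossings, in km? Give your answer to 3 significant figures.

621 km

Semi-major axis a = 6370 + 1300 = 7670 km. Period T = 2π√(a³/μ) = 2π√(7670³/398600) = 6685.0 s = 111.42 min.
Single-satellite node shift = (6685.0/86166) × 360° = 27.93°.
With 5 satellites evenly phased, successive equator crossings are 27.93/5 = 5.586° apart.
That is 5.586 × 111.2 = 621 km at the equator.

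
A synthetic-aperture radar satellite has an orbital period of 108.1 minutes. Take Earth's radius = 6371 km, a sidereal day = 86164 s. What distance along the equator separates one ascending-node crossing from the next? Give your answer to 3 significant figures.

T = 108.1 min = 6486.0 s.
During one orbit Earth rotates (6486.0 / 86164) × 360° = 27.10°.
At the equator that is 27.10° × (2π·6371/360) km/° = 27.10 × 111.2 = 3013 km.

3010 km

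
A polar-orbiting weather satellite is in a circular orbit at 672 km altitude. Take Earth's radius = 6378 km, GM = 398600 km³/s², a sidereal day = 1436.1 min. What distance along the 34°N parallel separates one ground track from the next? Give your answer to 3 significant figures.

Semi-major axis a = 6378 + 672 = 7050 km. Period T = 2π√(a³/μ) = 2π√(7050³/398600) = 5891.1 s = 98.18 min.
Node shift per orbit = (5891.1/86166) × 360° = 24.61°.
Equatorial spacing = 24.61 × 111.3 km/° = 2740 km.
At 34° latitude, spacing = 2740 × cos(34°) = 2271 km.

2270 km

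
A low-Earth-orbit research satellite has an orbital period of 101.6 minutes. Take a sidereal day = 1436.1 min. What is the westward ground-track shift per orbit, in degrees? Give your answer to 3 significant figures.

T = 101.6 min = 6096.0 s.
During one orbit Earth rotates (6096.0 / 86166) × 360° = 25.47°.

25.5°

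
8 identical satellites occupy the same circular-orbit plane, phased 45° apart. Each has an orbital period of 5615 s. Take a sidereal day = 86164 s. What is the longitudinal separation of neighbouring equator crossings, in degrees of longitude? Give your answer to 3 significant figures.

2.93°

Single-satellite node shift = (5615.0/86164) × 360° = 23.46°.
With 8 satellites evenly phased, successive equator crossings are 23.46/8 = 2.932° apart.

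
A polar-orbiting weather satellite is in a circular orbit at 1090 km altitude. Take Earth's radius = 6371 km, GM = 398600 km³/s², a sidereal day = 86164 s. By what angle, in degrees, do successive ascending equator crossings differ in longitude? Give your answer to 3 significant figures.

26.8°

Semi-major axis a = 6371 + 1090 = 7461 km. Period T = 2π√(a³/μ) = 2π√(7461³/398600) = 6413.7 s = 106.89 min.
During one orbit Earth rotates (6413.7 / 86164) × 360° = 26.80°.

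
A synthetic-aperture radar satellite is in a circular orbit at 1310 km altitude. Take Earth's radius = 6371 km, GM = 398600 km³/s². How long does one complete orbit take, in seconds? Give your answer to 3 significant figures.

Semi-major axis a = 6371 + 1310 = 7681 km. Period T = 2π√(a³/μ) = 2π√(7681³/398600) = 6699.4 s = 111.66 min.

6700 seconds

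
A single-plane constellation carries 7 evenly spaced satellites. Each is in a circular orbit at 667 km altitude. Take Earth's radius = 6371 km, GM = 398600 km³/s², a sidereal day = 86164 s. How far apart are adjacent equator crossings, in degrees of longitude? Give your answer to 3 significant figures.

Semi-major axis a = 6371 + 667 = 7038 km. Period T = 2π√(a³/μ) = 2π√(7038³/398600) = 5876.0 s = 97.93 min.
Single-satellite node shift = (5876.0/86164) × 360° = 24.55°.
With 7 satellites evenly phased, successive equator crossings are 24.55/7 = 3.507° apart.

3.51°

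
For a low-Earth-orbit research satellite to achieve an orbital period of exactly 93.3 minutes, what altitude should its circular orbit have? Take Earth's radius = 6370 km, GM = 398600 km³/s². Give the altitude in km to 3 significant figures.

T = 93.3 min = 5598.0 s.
From T = 2π√(a³/μ): a = (μ T²/4π²)^(1/3) = (398600 × 5598.0² / 4π²)^(1/3) = 6814 km.
Altitude h = a − R = 6814 − 6370 = 444 km.

444 km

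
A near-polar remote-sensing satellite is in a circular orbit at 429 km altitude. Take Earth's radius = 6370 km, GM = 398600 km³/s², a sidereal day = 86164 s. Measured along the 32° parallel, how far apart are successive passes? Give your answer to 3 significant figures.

Semi-major axis a = 6370 + 429 = 6799 km. Period T = 2π√(a³/μ) = 2π√(6799³/398600) = 5579.3 s = 92.99 min.
Node shift per orbit = (5579.3/86164) × 360° = 23.31°.
Equatorial spacing = 23.31 × 111.2 km/° = 2592 km.
At 32° latitude, spacing = 2592 × cos(32°) = 2198 km.

2200 km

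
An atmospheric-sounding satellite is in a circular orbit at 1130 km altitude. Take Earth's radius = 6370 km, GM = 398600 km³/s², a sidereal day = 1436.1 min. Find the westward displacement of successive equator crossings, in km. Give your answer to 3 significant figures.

3000 km

Semi-major axis a = 6370 + 1130 = 7500 km. Period T = 2π√(a³/μ) = 2π√(7500³/398600) = 6464.0 s = 107.73 min.
During one orbit Earth rotates (6464.0 / 86166) × 360° = 27.01°.
At the equator that is 27.01° × (2π·6370/360) km/° = 27.01 × 111.2 = 3003 km.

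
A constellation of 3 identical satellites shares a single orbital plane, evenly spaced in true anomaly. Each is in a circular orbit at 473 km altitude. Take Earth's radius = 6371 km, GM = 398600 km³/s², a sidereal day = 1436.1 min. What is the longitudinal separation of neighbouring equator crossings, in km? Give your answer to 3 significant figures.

873 km

Semi-major axis a = 6371 + 473 = 6844 km. Period T = 2π√(a³/μ) = 2π√(6844³/398600) = 5634.8 s = 93.91 min.
Single-satellite node shift = (5634.8/86166) × 360° = 23.54°.
With 3 satellites evenly phased, successive equator crossings are 23.54/3 = 7.847° apart.
That is 7.847 × 111.2 = 873 km at the equator.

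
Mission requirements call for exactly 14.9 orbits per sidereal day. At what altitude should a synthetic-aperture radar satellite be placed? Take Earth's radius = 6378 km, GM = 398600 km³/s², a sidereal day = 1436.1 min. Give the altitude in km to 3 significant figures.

585 km

Required period T = 86166 / 14.9 = 5783.0 s.
From T = 2π√(a³/μ): a = (μ T²/4π²)^(1/3) = (398600 × 5783.0² / 4π²)^(1/3) = 6963 km.
Altitude h = a − R = 6963 − 6378 = 585 km.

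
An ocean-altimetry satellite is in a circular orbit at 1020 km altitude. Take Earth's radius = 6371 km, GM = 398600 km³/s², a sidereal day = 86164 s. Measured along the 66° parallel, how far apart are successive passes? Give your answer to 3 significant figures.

Semi-major axis a = 6371 + 1020 = 7391 km. Period T = 2π√(a³/μ) = 2π√(7391³/398600) = 6323.6 s = 105.39 min.
Node shift per orbit = (6323.6/86164) × 360° = 26.42°.
Equatorial spacing = 26.42 × 111.2 km/° = 2938 km.
At 66° latitude, spacing = 2938 × cos(66°) = 1195 km.

1190 km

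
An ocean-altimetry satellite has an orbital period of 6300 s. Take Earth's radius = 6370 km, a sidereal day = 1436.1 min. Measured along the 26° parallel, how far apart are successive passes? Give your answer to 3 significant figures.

Node shift per orbit = (6300.0/86166) × 360° = 26.32°.
Equatorial spacing = 26.32 × 111.2 km/° = 2926 km.
At 26° latitude, spacing = 2926 × cos(26°) = 2630 km.

2630 km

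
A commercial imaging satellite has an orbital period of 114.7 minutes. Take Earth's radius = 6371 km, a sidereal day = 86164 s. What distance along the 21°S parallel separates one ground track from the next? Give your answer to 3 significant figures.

2980 km

T = 114.7 min = 6882.0 s.
Node shift per orbit = (6882.0/86164) × 360° = 28.75°.
Equatorial spacing = 28.75 × 111.2 km/° = 3197 km.
At 21° latitude, spacing = 3197 × cos(21°) = 2985 km.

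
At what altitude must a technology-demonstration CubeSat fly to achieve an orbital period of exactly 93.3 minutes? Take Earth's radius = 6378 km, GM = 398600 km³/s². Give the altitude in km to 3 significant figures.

436 km

T = 93.3 min = 5598.0 s.
From T = 2π√(a³/μ): a = (μ T²/4π²)^(1/3) = (398600 × 5598.0² / 4π²)^(1/3) = 6814 km.
Altitude h = a − R = 6814 − 6378 = 436 km.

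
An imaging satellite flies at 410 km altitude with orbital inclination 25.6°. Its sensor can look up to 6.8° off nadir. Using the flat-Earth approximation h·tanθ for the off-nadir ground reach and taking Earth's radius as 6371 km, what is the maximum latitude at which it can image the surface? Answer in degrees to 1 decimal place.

26.0°

For a prograde orbit the ground track reaches latitude ±i = ±25.6°.
Sensor half-swath on the ground ≈ 410·tan(6.8°) = 49 km = 0.44° of latitude.
Maximum observable latitude ≈ 25.6 + 0.44 = 26.0°.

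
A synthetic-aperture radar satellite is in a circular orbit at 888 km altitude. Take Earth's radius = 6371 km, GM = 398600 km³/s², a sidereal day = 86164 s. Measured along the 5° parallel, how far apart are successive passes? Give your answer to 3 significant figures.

2850 km

Semi-major axis a = 6371 + 888 = 7259 km. Period T = 2π√(a³/μ) = 2π√(7259³/398600) = 6155.0 s = 102.58 min.
Node shift per orbit = (6155.0/86164) × 360° = 25.72°.
Equatorial spacing = 25.72 × 111.2 km/° = 2859 km.
At 5° latitude, spacing = 2859 × cos(5°) = 2849 km.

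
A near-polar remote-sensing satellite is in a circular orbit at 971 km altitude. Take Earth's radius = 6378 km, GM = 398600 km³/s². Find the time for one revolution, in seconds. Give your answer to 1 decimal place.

6269.8 seconds

Semi-major axis a = 6378 + 971 = 7349 km. Period T = 2π√(a³/μ) = 2π√(7349³/398600) = 6269.8 s = 104.50 min.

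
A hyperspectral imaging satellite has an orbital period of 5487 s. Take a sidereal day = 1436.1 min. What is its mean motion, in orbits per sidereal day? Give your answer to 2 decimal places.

15.70

Orbits per sidereal day = 86166 / 5487.0 = 15.704.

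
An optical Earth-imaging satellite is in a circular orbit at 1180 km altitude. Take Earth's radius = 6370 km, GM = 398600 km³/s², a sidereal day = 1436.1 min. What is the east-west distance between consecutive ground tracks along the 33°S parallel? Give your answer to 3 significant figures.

Semi-major axis a = 6370 + 1180 = 7550 km. Period T = 2π√(a³/μ) = 2π√(7550³/398600) = 6528.8 s = 108.81 min.
Node shift per orbit = (6528.8/86166) × 360° = 27.28°.
Equatorial spacing = 27.28 × 111.2 km/° = 3033 km.
At 33° latitude, spacing = 3033 × cos(33°) = 2543 km.

2540 km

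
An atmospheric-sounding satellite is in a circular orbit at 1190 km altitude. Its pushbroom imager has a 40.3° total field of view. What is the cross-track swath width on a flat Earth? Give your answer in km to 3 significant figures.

873 km

Half-angle = 40.3°/2 = 20.15°.
Swath width ≈ 2h·tan(θ/2) = 2 × 1190 × tan(20.15°) = 873.3 km.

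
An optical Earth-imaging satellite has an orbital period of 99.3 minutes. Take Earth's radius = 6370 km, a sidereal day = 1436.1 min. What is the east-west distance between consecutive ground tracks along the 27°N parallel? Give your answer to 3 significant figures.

2470 km

T = 99.3 min = 5958.0 s.
Node shift per orbit = (5958.0/86166) × 360° = 24.89°.
Equatorial spacing = 24.89 × 111.2 km/° = 2767 km.
At 27° latitude, spacing = 2767 × cos(27°) = 2466 km.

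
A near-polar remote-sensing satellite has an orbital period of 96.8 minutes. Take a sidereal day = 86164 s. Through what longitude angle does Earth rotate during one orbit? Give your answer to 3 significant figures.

24.3°

T = 96.8 min = 5808.0 s.
During one orbit Earth rotates (5808.0 / 86164) × 360° = 24.27°.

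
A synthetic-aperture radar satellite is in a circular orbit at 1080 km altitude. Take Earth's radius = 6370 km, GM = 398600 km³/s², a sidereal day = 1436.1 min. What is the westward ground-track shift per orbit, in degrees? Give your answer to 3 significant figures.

Semi-major axis a = 6370 + 1080 = 7450 km. Period T = 2π√(a³/μ) = 2π√(7450³/398600) = 6399.5 s = 106.66 min.
During one orbit Earth rotates (6399.5 / 86166) × 360° = 26.74°.

26.7°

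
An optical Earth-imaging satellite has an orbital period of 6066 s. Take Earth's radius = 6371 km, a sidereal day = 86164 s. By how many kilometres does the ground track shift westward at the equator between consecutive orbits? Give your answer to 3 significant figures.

2820 km

During one orbit Earth rotates (6066.0 / 86164) × 360° = 25.34°.
At the equator that is 25.34° × (2π·6371/360) km/° = 25.34 × 111.2 = 2818 km.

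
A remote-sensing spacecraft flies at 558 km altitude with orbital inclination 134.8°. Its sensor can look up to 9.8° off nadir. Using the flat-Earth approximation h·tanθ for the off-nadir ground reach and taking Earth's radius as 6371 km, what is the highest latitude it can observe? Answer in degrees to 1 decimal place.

46.1°

Retrograde orbit: the ground track reaches ±(180° − i) = ±(180 − 134.8) = ±45.2°.
Sensor half-swath on the ground ≈ 558·tan(9.8°) = 96 km = 0.87° of latitude.
Maximum observable latitude ≈ 45.2 + 0.87 = 46.1°.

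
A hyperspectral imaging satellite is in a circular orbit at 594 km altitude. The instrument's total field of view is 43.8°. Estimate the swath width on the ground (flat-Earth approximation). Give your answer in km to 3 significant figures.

478 km

Half-angle = 43.8°/2 = 21.9°.
Swath width ≈ 2h·tan(θ/2) = 2 × 594 × tan(21.9°) = 477.6 km.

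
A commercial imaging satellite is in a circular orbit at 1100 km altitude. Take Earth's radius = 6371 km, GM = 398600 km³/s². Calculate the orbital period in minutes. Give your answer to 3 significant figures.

Semi-major axis a = 6371 + 1100 = 7471 km. Period T = 2π√(a³/μ) = 2π√(7471³/398600) = 6426.6 s = 107.11 min.

107 min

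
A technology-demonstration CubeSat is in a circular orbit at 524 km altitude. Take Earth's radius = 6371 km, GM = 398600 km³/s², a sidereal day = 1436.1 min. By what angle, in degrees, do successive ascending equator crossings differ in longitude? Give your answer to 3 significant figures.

Semi-major axis a = 6371 + 524 = 6895 km. Period T = 2π√(a³/μ) = 2π√(6895³/398600) = 5697.9 s = 94.96 min.
During one orbit Earth rotates (5697.9 / 86166) × 360° = 23.81°.

23.8°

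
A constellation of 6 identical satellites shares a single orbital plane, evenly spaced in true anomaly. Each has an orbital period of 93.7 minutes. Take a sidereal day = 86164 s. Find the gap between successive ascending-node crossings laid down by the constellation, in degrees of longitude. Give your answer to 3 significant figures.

T = 93.7 min = 5622.0 s.
Single-satellite node shift = (5622.0/86164) × 360° = 23.49°.
With 6 satellites evenly phased, successive equator crossings are 23.49/6 = 3.915° apart.

3.91°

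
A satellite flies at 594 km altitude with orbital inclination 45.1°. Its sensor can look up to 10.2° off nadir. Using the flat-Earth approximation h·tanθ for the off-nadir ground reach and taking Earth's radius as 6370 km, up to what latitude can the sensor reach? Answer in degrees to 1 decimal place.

46.1°

For a prograde orbit the ground track reaches latitude ±i = ±45.1°.
Sensor half-swath on the ground ≈ 594·tan(10.2°) = 107 km = 0.96° of latitude.
Maximum observable latitude ≈ 45.1 + 0.96 = 46.1°.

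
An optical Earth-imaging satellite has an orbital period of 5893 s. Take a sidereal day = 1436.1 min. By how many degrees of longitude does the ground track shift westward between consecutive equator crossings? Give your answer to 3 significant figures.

24.6°

During one orbit Earth rotates (5893.0 / 86166) × 360° = 24.62°.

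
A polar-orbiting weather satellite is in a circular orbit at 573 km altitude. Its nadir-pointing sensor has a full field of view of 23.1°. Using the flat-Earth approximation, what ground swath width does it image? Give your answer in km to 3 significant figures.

234 km

Half-angle = 23.1°/2 = 11.55°.
Swath width ≈ 2h·tan(θ/2) = 2 × 573 × tan(11.55°) = 234.2 km.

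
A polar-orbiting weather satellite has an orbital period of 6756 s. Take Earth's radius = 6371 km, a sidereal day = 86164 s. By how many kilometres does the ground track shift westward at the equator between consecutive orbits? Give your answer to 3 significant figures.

During one orbit Earth rotates (6756.0 / 86164) × 360° = 28.23°.
At the equator that is 28.23° × (2π·6371/360) km/° = 28.23 × 111.2 = 3139 km.

3140 km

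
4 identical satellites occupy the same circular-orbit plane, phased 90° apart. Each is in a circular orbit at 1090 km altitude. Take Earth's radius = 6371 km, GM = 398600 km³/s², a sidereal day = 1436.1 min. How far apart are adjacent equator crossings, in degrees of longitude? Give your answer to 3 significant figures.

6.70°

Semi-major axis a = 6371 + 1090 = 7461 km. Period T = 2π√(a³/μ) = 2π√(7461³/398600) = 6413.7 s = 106.89 min.
Single-satellite node shift = (6413.7/86166) × 360° = 26.80°.
With 4 satellites evenly phased, successive equator crossings are 26.80/4 = 6.699° apart.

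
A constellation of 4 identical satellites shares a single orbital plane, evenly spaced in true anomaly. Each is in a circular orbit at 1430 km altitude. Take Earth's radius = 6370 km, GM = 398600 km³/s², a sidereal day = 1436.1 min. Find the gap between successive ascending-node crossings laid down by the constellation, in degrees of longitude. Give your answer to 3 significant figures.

Semi-major axis a = 6370 + 1430 = 7800 km. Period T = 2π√(a³/μ) = 2π√(7800³/398600) = 6855.7 s = 114.26 min.
Single-satellite node shift = (6855.7/86166) × 360° = 28.64°.
With 4 satellites evenly phased, successive equator crossings are 28.64/4 = 7.161° apart.

7.16°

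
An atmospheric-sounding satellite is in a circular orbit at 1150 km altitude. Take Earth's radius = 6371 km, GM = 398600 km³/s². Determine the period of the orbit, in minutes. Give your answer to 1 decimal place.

108.2 min

Semi-major axis a = 6371 + 1150 = 7521 km. Period T = 2π√(a³/μ) = 2π√(7521³/398600) = 6491.2 s = 108.19 min.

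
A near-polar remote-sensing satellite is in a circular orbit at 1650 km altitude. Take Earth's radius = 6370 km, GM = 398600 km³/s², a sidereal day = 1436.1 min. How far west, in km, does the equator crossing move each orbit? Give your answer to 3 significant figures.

3320 km

Semi-major axis a = 6370 + 1650 = 8020 km. Period T = 2π√(a³/μ) = 2π√(8020³/398600) = 7147.8 s = 119.13 min.
During one orbit Earth rotates (7147.8 / 86166) × 360° = 29.86°.
At the equator that is 29.86° × (2π·6370/360) km/° = 29.86 × 111.2 = 3320 km.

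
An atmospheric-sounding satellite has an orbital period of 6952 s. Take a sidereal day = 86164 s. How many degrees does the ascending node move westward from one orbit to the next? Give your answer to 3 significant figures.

During one orbit Earth rotates (6952.0 / 86164) × 360° = 29.05°.

29.0°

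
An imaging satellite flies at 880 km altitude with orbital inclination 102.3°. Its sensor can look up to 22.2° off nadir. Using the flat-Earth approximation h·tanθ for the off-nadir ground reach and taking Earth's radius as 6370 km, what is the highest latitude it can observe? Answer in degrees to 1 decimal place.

Retrograde orbit: the ground track reaches ±(180° − i) = ±(180 − 102.3) = ±77.7°.
Sensor half-swath on the ground ≈ 880·tan(22.2°) = 359 km = 3.23° of latitude.
Maximum observable latitude ≈ 77.7 + 3.23 = 80.9°.

80.9°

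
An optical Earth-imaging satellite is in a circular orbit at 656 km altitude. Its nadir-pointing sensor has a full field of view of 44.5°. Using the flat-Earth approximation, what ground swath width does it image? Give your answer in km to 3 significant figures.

537 km

Half-angle = 44.5°/2 = 22.25°.
Swath width ≈ 2h·tan(θ/2) = 2 × 656 × tan(22.25°) = 536.8 km.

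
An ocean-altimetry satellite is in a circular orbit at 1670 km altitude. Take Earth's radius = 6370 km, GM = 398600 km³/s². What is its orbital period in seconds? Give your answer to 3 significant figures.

7170 seconds

Semi-major axis a = 6370 + 1670 = 8040 km. Period T = 2π√(a³/μ) = 2π√(8040³/398600) = 7174.6 s = 119.58 min.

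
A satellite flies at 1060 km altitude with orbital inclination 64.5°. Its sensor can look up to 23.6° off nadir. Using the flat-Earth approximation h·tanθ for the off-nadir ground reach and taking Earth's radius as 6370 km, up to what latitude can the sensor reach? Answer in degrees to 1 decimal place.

68.7°

For a prograde orbit the ground track reaches latitude ±i = ±64.5°.
Sensor half-swath on the ground ≈ 1060·tan(23.6°) = 463 km = 4.17° of latitude.
Maximum observable latitude ≈ 64.5 + 4.17 = 68.7°.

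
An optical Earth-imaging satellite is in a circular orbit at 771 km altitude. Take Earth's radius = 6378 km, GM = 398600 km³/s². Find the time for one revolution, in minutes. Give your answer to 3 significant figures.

Semi-major axis a = 6378 + 771 = 7149 km. Period T = 2π√(a³/μ) = 2π√(7149³/398600) = 6015.6 s = 100.26 min.

100 min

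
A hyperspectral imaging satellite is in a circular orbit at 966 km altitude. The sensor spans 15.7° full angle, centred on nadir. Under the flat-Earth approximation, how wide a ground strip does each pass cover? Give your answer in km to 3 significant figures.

Half-angle = 15.7°/2 = 7.85°.
Swath width ≈ 2h·tan(θ/2) = 2 × 966 × tan(7.85°) = 266.4 km.

266 km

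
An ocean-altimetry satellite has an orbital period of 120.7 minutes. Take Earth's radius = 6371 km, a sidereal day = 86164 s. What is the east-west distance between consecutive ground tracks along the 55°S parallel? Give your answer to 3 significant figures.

1930 km

T = 120.7 min = 7242.0 s.
Node shift per orbit = (7242.0/86164) × 360° = 30.26°.
Equatorial spacing = 30.26 × 111.2 km/° = 3364 km.
At 55° latitude, spacing = 3364 × cos(55°) = 1930 km.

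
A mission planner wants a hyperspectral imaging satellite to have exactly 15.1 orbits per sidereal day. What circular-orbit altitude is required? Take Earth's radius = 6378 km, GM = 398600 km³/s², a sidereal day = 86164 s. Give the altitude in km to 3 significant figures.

524 km

Required period T = 86164 / 15.1 = 5706.2 s.
From T = 2π√(a³/μ): a = (μ T²/4π²)^(1/3) = (398600 × 5706.2² / 4π²)^(1/3) = 6902 km.
Altitude h = a − R = 6902 − 6378 = 524 km.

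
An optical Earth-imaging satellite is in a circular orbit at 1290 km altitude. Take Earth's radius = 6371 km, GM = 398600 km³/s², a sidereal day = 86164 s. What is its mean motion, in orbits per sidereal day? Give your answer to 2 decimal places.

Semi-major axis a = 6371 + 1290 = 7661 km. Period T = 2π√(a³/μ) = 2π√(7661³/398600) = 6673.3 s = 111.22 min.
Orbits per sidereal day = 86164 / 6673.3 = 12.912.

12.91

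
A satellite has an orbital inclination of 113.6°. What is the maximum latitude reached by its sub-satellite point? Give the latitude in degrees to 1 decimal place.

Retrograde orbit: the ground track reaches ±(180° − i) = ±(180 − 113.6) = ±66.4°.

66.4°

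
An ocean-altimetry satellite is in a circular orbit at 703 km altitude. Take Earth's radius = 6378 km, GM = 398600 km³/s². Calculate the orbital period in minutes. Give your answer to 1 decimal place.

98.8 min

Semi-major axis a = 6378 + 703 = 7081 km. Period T = 2π√(a³/μ) = 2π√(7081³/398600) = 5930.0 s = 98.83 min.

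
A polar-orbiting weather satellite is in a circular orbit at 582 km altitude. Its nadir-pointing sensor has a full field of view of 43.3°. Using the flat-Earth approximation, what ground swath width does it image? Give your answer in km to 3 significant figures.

462 km

Half-angle = 43.3°/2 = 21.65°.
Swath width ≈ 2h·tan(θ/2) = 2 × 582 × tan(21.65°) = 462.0 km.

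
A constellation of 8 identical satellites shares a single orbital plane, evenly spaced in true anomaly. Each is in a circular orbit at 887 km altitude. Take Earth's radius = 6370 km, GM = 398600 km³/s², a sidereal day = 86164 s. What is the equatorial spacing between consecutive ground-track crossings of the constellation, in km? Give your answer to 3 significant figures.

357 km

Semi-major axis a = 6370 + 887 = 7257 km. Period T = 2π√(a³/μ) = 2π√(7257³/398600) = 6152.4 s = 102.54 min.
Single-satellite node shift = (6152.4/86164) × 360° = 25.71°.
With 8 satellites evenly phased, successive equator crossings are 25.71/8 = 3.213° apart.
That is 3.213 × 111.2 = 357 km at the equator.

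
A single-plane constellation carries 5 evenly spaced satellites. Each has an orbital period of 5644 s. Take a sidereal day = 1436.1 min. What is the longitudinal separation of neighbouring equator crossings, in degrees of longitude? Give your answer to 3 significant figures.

Single-satellite node shift = (5644.0/86166) × 360° = 23.58°.
With 5 satellites evenly phased, successive equator crossings are 23.58/5 = 4.716° apart.

4.72°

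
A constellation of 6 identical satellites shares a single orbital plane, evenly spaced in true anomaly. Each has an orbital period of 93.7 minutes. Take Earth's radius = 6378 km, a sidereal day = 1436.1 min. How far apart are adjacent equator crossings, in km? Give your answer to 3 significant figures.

436 km

T = 93.7 min = 5622.0 s.
Single-satellite node shift = (5622.0/86166) × 360° = 23.49°.
With 6 satellites evenly phased, successive equator crossings are 23.49/6 = 3.915° apart.
That is 3.915 × 111.3 = 436 km at the equator.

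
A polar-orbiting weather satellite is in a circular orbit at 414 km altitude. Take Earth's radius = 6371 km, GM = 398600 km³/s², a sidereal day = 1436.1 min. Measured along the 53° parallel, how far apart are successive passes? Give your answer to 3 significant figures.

1560 km

Semi-major axis a = 6371 + 414 = 6785 km. Period T = 2π√(a³/μ) = 2π√(6785³/398600) = 5562.1 s = 92.70 min.
Node shift per orbit = (5562.1/86166) × 360° = 23.24°.
Equatorial spacing = 23.24 × 111.2 km/° = 2584 km.
At 53° latitude, spacing = 2584 × cos(53°) = 1555 km.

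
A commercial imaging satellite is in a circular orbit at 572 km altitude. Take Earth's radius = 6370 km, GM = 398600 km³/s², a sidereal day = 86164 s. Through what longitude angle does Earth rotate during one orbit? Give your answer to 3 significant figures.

24.0°

Semi-major axis a = 6370 + 572 = 6942 km. Period T = 2π√(a³/μ) = 2π√(6942³/398600) = 5756.2 s = 95.94 min.
During one orbit Earth rotates (5756.2 / 86164) × 360° = 24.05°.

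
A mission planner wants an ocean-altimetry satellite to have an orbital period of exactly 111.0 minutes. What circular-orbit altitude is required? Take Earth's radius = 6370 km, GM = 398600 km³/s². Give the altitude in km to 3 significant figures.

T = 111.0 min = 6660.0 s.
From T = 2π√(a³/μ): a = (μ T²/4π²)^(1/3) = (398600 × 6660.0² / 4π²)^(1/3) = 7651 km.
Altitude h = a − R = 7651 − 6370 = 1281 km.

1280 km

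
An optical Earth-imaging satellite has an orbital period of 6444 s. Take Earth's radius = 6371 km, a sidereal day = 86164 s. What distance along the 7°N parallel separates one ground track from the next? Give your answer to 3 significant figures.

Node shift per orbit = (6444.0/86164) × 360° = 26.92°.
Equatorial spacing = 26.92 × 111.2 km/° = 2994 km.
At 7° latitude, spacing = 2994 × cos(7°) = 2971 km.

2970 km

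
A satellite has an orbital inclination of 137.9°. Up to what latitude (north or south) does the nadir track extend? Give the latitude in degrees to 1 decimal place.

42.1°

Retrograde orbit: the ground track reaches ±(180° − i) = ±(180 − 137.9) = ±42.1°.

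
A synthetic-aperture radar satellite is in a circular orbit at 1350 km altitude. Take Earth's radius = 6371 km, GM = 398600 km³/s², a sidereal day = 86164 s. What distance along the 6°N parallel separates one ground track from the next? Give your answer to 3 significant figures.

Semi-major axis a = 6371 + 1350 = 7721 km. Period T = 2π√(a³/μ) = 2π√(7721³/398600) = 6751.8 s = 112.53 min.
Node shift per orbit = (6751.8/86164) × 360° = 28.21°.
Equatorial spacing = 28.21 × 111.2 km/° = 3137 km.
At 6° latitude, spacing = 3137 × cos(6°) = 3120 km.

3120 km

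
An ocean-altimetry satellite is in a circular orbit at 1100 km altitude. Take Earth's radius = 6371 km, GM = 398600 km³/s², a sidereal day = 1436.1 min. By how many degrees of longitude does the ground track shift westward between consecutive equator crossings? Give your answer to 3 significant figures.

26.9°

Semi-major axis a = 6371 + 1100 = 7471 km. Period T = 2π√(a³/μ) = 2π√(7471³/398600) = 6426.6 s = 107.11 min.
During one orbit Earth rotates (6426.6 / 86166) × 360° = 26.85°.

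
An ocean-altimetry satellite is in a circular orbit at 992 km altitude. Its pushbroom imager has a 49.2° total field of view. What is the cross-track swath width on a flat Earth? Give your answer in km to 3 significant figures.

Half-angle = 49.2°/2 = 24.6°.
Swath width ≈ 2h·tan(θ/2) = 2 × 992 × tan(24.6°) = 908.3 km.

908 km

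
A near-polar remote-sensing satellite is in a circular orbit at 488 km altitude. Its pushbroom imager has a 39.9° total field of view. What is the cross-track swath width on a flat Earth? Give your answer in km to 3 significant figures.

Half-angle = 39.9°/2 = 19.95°.
Swath width ≈ 2h·tan(θ/2) = 2 × 488 × tan(19.95°) = 354.3 km.

354 km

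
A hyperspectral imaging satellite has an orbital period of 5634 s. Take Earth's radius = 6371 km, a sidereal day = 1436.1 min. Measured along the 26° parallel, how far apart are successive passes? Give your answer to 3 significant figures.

2350 km

Node shift per orbit = (5634.0/86166) × 360° = 23.54°.
Equatorial spacing = 23.54 × 111.2 km/° = 2617 km.
At 26° latitude, spacing = 2617 × cos(26°) = 2352 km.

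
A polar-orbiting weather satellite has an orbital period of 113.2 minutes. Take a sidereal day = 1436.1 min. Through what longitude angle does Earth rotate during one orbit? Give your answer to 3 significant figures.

28.4°

T = 113.2 min = 6792.0 s.
During one orbit Earth rotates (6792.0 / 86166) × 360° = 28.38°.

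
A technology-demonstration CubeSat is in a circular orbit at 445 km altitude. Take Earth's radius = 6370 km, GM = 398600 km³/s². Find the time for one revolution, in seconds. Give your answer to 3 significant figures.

5600 seconds

Semi-major axis a = 6370 + 445 = 6815 km. Period T = 2π√(a³/μ) = 2π√(6815³/398600) = 5599.0 s = 93.32 min.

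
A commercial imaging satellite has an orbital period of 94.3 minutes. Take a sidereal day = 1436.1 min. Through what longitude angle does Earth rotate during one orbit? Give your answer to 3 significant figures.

23.6°

T = 94.3 min = 5658.0 s.
During one orbit Earth rotates (5658.0 / 86166) × 360° = 23.64°.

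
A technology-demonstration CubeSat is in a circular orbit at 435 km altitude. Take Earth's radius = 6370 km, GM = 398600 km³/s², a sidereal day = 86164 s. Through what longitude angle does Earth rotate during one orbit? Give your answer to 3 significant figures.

Semi-major axis a = 6370 + 435 = 6805 km. Period T = 2π√(a³/μ) = 2π√(6805³/398600) = 5586.7 s = 93.11 min.
During one orbit Earth rotates (5586.7 / 86164) × 360° = 23.34°.

23.3°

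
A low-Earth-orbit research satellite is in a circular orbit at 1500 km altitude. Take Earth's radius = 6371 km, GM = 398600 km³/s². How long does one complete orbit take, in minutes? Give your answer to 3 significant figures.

Semi-major axis a = 6371 + 1500 = 7871 km. Period T = 2π√(a³/μ) = 2π√(7871³/398600) = 6949.5 s = 115.83 min.

116 min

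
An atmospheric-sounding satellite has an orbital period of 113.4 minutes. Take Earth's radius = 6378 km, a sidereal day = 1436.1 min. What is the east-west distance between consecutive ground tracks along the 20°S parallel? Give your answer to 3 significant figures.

2970 km

T = 113.4 min = 6804.0 s.
Node shift per orbit = (6804.0/86166) × 360° = 28.43°.
Equatorial spacing = 28.43 × 111.3 km/° = 3164 km.
At 20° latitude, spacing = 3164 × cos(20°) = 2974 km.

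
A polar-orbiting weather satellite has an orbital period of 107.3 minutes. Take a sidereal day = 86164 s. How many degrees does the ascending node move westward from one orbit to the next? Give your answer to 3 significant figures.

26.9°

T = 107.3 min = 6438.0 s.
During one orbit Earth rotates (6438.0 / 86164) × 360° = 26.90°.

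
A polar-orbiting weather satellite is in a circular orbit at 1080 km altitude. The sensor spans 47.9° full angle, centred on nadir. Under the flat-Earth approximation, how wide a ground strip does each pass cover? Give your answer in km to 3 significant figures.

959 km

Half-angle = 47.9°/2 = 23.95°.
Swath width ≈ 2h·tan(θ/2) = 2 × 1080 × tan(23.95°) = 959.4 km.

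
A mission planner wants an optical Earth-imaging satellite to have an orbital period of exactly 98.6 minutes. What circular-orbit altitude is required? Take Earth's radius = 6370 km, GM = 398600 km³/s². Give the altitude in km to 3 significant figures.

T = 98.6 min = 5916.0 s.
From T = 2π√(a³/μ): a = (μ T²/4π²)^(1/3) = (398600 × 5916.0² / 4π²)^(1/3) = 7070 km.
Altitude h = a − R = 7070 − 6370 = 700 km.

700 km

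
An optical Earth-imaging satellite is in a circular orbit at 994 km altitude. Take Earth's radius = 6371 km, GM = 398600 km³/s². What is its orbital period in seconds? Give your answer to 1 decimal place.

Semi-major axis a = 6371 + 994 = 7365 km. Period T = 2π√(a³/μ) = 2π√(7365³/398600) = 6290.3 s = 104.84 min.

6290.3 seconds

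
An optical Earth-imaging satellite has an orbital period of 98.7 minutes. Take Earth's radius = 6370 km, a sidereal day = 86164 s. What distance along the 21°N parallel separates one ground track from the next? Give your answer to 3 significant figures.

2570 km

T = 98.7 min = 5922.0 s.
Node shift per orbit = (5922.0/86164) × 360° = 24.74°.
Equatorial spacing = 24.74 × 111.2 km/° = 2751 km.
At 21° latitude, spacing = 2751 × cos(21°) = 2568 km.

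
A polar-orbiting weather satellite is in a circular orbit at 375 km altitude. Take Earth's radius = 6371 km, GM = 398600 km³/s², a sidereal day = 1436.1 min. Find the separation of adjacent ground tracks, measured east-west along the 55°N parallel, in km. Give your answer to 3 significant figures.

1470 km

Semi-major axis a = 6371 + 375 = 6746 km. Period T = 2π√(a³/μ) = 2π√(6746³/398600) = 5514.2 s = 91.90 min.
Node shift per orbit = (5514.2/86166) × 360° = 23.04°.
Equatorial spacing = 23.04 × 111.2 km/° = 2562 km.
At 55° latitude, spacing = 2562 × cos(55°) = 1469 km.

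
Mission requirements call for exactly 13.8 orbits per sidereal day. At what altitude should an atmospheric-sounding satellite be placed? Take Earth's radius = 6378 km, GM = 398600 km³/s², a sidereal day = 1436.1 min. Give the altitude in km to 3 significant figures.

951 km

Required period T = 86166 / 13.8 = 6243.9 s.
From T = 2π√(a³/μ): a = (μ T²/4π²)^(1/3) = (398600 × 6243.9² / 4π²)^(1/3) = 7329 km.
Altitude h = a − R = 7329 − 6378 = 951 km.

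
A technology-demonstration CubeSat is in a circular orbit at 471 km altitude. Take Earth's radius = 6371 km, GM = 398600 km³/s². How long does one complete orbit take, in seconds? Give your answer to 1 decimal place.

Semi-major axis a = 6371 + 471 = 6842 km. Period T = 2π√(a³/μ) = 2π√(6842³/398600) = 5632.3 s = 93.87 min.

5632.3 seconds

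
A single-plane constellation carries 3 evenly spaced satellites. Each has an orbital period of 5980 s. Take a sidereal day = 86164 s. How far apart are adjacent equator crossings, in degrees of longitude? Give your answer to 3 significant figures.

8.33°

Single-satellite node shift = (5980.0/86164) × 360° = 24.98°.
With 3 satellites evenly phased, successive equator crossings are 24.98/3 = 8.328° apart.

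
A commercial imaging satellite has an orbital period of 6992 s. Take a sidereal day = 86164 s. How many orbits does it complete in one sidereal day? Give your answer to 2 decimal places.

12.32

Orbits per sidereal day = 86164 / 6992.0 = 12.323.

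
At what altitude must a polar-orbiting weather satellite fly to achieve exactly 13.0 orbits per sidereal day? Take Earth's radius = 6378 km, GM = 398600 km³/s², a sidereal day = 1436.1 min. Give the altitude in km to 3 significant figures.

1250 km

Required period T = 86166 / 13.0 = 6628.2 s.
From T = 2π√(a³/μ): a = (μ T²/4π²)^(1/3) = (398600 × 6628.2² / 4π²)^(1/3) = 7626 km.
Altitude h = a − R = 7626 − 6378 = 1248 km.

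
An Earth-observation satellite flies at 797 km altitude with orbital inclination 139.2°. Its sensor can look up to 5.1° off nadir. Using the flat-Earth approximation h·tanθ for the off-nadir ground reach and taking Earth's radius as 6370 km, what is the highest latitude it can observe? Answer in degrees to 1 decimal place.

Retrograde orbit: the ground track reaches ±(180° − i) = ±(180 − 139.2) = ±40.8°.
Sensor half-swath on the ground ≈ 797·tan(5.1°) = 71 km = 0.64° of latitude.
Maximum observable latitude ≈ 40.8 + 0.64 = 41.4°.

41.4°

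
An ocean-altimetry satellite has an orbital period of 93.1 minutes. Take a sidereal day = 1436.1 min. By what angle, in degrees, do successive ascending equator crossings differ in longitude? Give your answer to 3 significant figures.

T = 93.1 min = 5586.0 s.
During one orbit Earth rotates (5586.0 / 86166) × 360° = 23.34°.

23.3°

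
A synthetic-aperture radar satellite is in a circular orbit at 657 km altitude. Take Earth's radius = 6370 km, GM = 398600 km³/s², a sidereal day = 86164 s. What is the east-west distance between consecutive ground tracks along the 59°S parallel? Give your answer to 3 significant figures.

Semi-major axis a = 6370 + 657 = 7027 km. Period T = 2π√(a³/μ) = 2π√(7027³/398600) = 5862.3 s = 97.70 min.
Node shift per orbit = (5862.3/86164) × 360° = 24.49°.
Equatorial spacing = 24.49 × 111.2 km/° = 2723 km.
At 59° latitude, spacing = 2723 × cos(59°) = 1402 km.

1400 km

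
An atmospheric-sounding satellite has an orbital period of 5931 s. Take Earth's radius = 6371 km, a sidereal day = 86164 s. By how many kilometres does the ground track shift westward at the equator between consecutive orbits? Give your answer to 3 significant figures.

2760 km

During one orbit Earth rotates (5931.0 / 86164) × 360° = 24.78°.
At the equator that is 24.78° × (2π·6371/360) km/° = 24.78 × 111.2 = 2755 km.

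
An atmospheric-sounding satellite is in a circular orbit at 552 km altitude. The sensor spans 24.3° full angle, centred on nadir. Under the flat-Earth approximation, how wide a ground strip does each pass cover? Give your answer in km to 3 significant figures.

Half-angle = 24.3°/2 = 12.15°.
Swath width ≈ 2h·tan(θ/2) = 2 × 552 × tan(12.15°) = 237.7 km.

238 km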